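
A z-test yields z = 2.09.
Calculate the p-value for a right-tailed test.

For z = 2.09:
p = P(Z > 2.09) = 1 - Φ(2.09) = 0.0183

Answer: p-value ≈ 0.0183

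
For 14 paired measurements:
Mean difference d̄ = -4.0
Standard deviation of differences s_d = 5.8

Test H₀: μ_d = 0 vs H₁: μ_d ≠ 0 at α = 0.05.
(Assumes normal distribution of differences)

Answer: t = -2.5805, reject H₀

Derivation:
df = n - 1 = 13
SE = s_d/√n = 5.8/√14 = 1.5501
t = d̄/SE = -4.0/1.5501 = -2.5805
Critical value: t_{0.025,13} = ±2.160
p-value ≈ 0.0228
Decision: reject H₀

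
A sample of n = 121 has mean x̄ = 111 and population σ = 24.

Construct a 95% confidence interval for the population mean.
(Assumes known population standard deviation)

Answer: (106.7237, 115.2763)

Derivation:
Confidence level: 95%, α = 0.05
z_0.025 = 1.960
SE = σ/√n = 24/√121 = 2.1818
Margin of error = 1.960 × 2.1818 = 4.2763
CI: x̄ ± margin = 111 ± 4.2763
CI: (106.7237, 115.2763)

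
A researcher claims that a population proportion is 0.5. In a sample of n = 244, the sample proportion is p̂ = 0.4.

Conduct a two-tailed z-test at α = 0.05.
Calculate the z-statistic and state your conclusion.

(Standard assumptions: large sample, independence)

H₀: p = 0.5, H₁: p ≠ 0.5
Standard error: SE = √(p₀(1-p₀)/n) = √(0.5×0.5/244) = 0.032009
z-statistic: z = (p̂ - p₀)/SE = (0.4 - 0.5)/0.032009 = -3.1241
Critical value: z_0.025 = ±1.960
p-value = 0.0018
Decision: reject H₀ at α = 0.05

Answer: z = -3.1241, reject H₀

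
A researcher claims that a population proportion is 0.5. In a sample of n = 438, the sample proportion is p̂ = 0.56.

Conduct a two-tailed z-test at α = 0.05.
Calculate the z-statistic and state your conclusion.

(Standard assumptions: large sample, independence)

Answer: z = 2.5114, reject H₀

Derivation:
H₀: p = 0.5, H₁: p ≠ 0.5
Standard error: SE = √(p₀(1-p₀)/n) = √(0.5×0.5/438) = 0.023891
z-statistic: z = (p̂ - p₀)/SE = (0.56 - 0.5)/0.023891 = 2.5114
Critical value: z_0.025 = ±1.960
p-value = 0.0120
Decision: reject H₀ at α = 0.05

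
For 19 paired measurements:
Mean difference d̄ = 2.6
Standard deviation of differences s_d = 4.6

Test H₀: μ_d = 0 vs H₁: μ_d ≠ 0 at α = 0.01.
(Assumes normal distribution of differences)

df = n - 1 = 18
SE = s_d/√n = 4.6/√19 = 1.0553
t = d̄/SE = 2.6/1.0553 = 2.4638
Critical value: t_{0.005,18} = ±2.878
p-value ≈ 0.0240
Decision: fail to reject H₀

Answer: t = 2.4638, fail to reject H₀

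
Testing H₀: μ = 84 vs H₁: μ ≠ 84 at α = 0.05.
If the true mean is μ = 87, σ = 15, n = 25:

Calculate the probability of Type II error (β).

Answer: β ≈ 0.8299

Derivation:
SE = σ/√n = 15/√25 = 3.0000
Critical values: μ₀ ± z_0.025×SE = 84 ± 1.960×3.0000
Acceptance region: (78.1200, 89.8800)
Under H₁ (μ = 87): z_high = (89.8800 - 87)/3.0000 = 0.9600, z_low = (78.1200 - 87)/3.0000 = -2.9600
β = P(not reject | H₁) = Φ(0.9600) - Φ(-2.9600) ≈ 0.8299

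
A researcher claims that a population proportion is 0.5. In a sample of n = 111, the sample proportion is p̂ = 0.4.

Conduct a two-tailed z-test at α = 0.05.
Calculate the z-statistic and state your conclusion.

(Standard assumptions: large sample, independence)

Answer: z = -2.1071, reject H₀

Derivation:
H₀: p = 0.5, H₁: p ≠ 0.5
Standard error: SE = √(p₀(1-p₀)/n) = √(0.5×0.5/111) = 0.047458
z-statistic: z = (p̂ - p₀)/SE = (0.4 - 0.5)/0.047458 = -2.1071
Critical value: z_0.025 = ±1.960
p-value = 0.0351
Decision: reject H₀ at α = 0.05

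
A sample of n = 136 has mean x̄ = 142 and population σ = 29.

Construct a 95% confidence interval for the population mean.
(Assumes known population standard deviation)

Confidence level: 95%, α = 0.05
z_0.025 = 1.960
SE = σ/√n = 29/√136 = 2.4867
Margin of error = 1.960 × 2.4867 = 4.8739
CI: x̄ ± margin = 142 ± 4.8739
CI: (137.1261, 146.8739)

Answer: (137.1261, 146.8739)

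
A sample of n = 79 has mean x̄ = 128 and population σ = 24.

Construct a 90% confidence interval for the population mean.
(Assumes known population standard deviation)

Answer: (123.5582, 132.4418)

Derivation:
Confidence level: 90%, α = 0.1
z_0.05 = 1.645
SE = σ/√n = 24/√79 = 2.7002
Margin of error = 1.645 × 2.7002 = 4.4418
CI: x̄ ± margin = 128 ± 4.4418
CI: (123.5582, 132.4418)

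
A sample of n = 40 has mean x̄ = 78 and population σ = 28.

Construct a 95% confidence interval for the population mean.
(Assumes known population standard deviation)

Answer: (69.3227, 86.6773)

Derivation:
Confidence level: 95%, α = 0.05
z_0.025 = 1.960
SE = σ/√n = 28/√40 = 4.4272
Margin of error = 1.960 × 4.4272 = 8.6773
CI: x̄ ± margin = 78 ± 8.6773
CI: (69.3227, 86.6773)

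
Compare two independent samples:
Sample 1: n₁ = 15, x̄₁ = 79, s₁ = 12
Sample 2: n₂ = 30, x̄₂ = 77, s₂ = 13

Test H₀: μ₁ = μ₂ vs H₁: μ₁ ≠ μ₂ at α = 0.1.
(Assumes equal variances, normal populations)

Answer: t = 0.4987, fail to reject H₀

Derivation:
Pooled variance: s²_p = [14×12² + 29×13²]/(43) = 160.8605
s_p = 12.6831
SE = s_p×√(1/n₁ + 1/n₂) = 12.6831×√(1/15 + 1/30) = 4.0107
t = (x̄₁ - x̄₂)/SE = (79 - 77)/4.0107 = 0.4987
df = 43, t-critical = ±1.681
Decision: fail to reject H₀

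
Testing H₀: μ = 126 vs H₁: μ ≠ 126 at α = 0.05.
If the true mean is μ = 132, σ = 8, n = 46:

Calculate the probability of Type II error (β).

Answer: β ≈ 0.0009

Derivation:
SE = σ/√n = 8/√46 = 1.1795
Critical values: μ₀ ± z_0.025×SE = 126 ± 1.960×1.1795
Acceptance region: (123.6882, 128.3118)
Under H₁ (μ = 132): z_high = (128.3118 - 132)/1.1795 = -3.1269, z_low = (123.6882 - 132)/1.1795 = -7.0469
β = P(not reject | H₁) = Φ(-3.1269) - Φ(-7.0469) ≈ 0.0009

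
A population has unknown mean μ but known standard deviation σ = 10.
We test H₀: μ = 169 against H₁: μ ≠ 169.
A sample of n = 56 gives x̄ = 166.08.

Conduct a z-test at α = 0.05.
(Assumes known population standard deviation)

Answer: z = -2.1851, reject H₀

Derivation:
Standard error: SE = σ/√n = 10/√56 = 1.3363
z-statistic: z = (x̄ - μ₀)/SE = (166.08 - 169)/1.3363 = -2.1851
Critical value: ±1.960
p-value = 0.0289
Decision: reject H₀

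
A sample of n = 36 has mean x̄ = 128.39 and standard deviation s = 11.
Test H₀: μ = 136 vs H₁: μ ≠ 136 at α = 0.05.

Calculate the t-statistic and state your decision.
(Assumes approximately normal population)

df = n - 1 = 35
SE = s/√n = 11/√36 = 1.8333
t = (x̄ - μ₀)/SE = (128.39 - 136)/1.8333 = -4.1510
Critical value: t_{0.025,35} = ±2.030
p-value ≈ 0.0002
Decision: reject H₀

Answer: t = -4.1510, reject H₀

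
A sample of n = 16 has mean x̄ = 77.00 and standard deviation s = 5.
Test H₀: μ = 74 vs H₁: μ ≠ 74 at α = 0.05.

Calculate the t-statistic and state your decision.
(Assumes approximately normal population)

Answer: t = 2.4000, reject H₀

Derivation:
df = n - 1 = 15
SE = s/√n = 5/√16 = 1.2500
t = (x̄ - μ₀)/SE = (77.00 - 74)/1.2500 = 2.4000
Critical value: t_{0.025,15} = ±2.131
p-value ≈ 0.0298
Decision: reject H₀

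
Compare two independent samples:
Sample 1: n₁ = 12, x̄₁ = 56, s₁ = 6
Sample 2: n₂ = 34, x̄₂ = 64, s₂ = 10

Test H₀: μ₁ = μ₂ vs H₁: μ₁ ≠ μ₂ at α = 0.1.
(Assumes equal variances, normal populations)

Answer: t = -2.5996, reject H₀

Derivation:
Pooled variance: s²_p = [11×6² + 33×10²]/(44) = 84.0000
s_p = 9.1652
SE = s_p×√(1/n₁ + 1/n₂) = 9.1652×√(1/12 + 1/34) = 3.0774
t = (x̄₁ - x̄₂)/SE = (56 - 64)/3.0774 = -2.5996
df = 44, t-critical = ±1.680
Decision: reject H₀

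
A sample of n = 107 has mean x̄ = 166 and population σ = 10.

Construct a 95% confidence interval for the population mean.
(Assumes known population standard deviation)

Answer: (164.1053, 167.8947)

Derivation:
Confidence level: 95%, α = 0.05
z_0.025 = 1.960
SE = σ/√n = 10/√107 = 0.9667
Margin of error = 1.960 × 0.9667 = 1.8947
CI: x̄ ± margin = 166 ± 1.8947
CI: (164.1053, 167.8947)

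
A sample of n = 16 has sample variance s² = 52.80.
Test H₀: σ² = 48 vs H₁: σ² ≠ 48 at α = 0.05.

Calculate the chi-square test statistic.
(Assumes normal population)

Answer: χ² = 16.5000, fail to reject H₀

Derivation:
df = n - 1 = 15
χ² = (n-1)s²/σ₀² = 15×52.80/48 = 16.5000
Critical values: χ²_{0.975,15} = 6.262, χ²_{0.025,15} = 27.488
Rejection region: χ² < 6.262 or χ² > 27.488
Decision: fail to reject H₀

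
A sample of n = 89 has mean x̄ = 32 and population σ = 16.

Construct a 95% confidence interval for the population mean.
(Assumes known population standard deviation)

Answer: (28.6758, 35.3242)

Derivation:
Confidence level: 95%, α = 0.05
z_0.025 = 1.960
SE = σ/√n = 16/√89 = 1.6960
Margin of error = 1.960 × 1.6960 = 3.3242
CI: x̄ ± margin = 32 ± 3.3242
CI: (28.6758, 35.3242)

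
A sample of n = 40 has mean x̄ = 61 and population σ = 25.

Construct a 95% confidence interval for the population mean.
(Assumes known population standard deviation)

Confidence level: 95%, α = 0.05
z_0.025 = 1.960
SE = σ/√n = 25/√40 = 3.9528
Margin of error = 1.960 × 3.9528 = 7.7475
CI: x̄ ± margin = 61 ± 7.7475
CI: (53.2525, 68.7475)

Answer: (53.2525, 68.7475)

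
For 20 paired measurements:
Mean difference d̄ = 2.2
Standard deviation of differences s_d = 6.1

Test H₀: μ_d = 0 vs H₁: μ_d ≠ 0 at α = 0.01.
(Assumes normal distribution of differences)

df = n - 1 = 19
SE = s_d/√n = 6.1/√20 = 1.3640
t = d̄/SE = 2.2/1.3640 = 1.6129
Critical value: t_{0.005,19} = ±2.861
p-value ≈ 0.1233
Decision: fail to reject H₀

Answer: t = 1.6129, fail to reject H₀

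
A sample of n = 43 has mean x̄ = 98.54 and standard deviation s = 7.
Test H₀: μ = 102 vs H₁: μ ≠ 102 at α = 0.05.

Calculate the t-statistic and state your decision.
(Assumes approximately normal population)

df = n - 1 = 42
SE = s/√n = 7/√43 = 1.0675
t = (x̄ - μ₀)/SE = (98.54 - 102)/1.0675 = -3.2412
Critical value: t_{0.025,42} = ±2.018
p-value ≈ 0.0023
Decision: reject H₀

Answer: t = -3.2412, reject H₀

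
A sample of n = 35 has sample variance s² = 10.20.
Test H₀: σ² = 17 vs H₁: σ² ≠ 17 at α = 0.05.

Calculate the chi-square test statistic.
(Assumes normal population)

df = n - 1 = 34
χ² = (n-1)s²/σ₀² = 34×10.20/17 = 20.4000
Critical values: χ²_{0.975,34} = 19.806, χ²_{0.025,34} = 51.966
Rejection region: χ² < 19.806 or χ² > 51.966
Decision: fail to reject H₀

Answer: χ² = 20.4000, fail to reject H₀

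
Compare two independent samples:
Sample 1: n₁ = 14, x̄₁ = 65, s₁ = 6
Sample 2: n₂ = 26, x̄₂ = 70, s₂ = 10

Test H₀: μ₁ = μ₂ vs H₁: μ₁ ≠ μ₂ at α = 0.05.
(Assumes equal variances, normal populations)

Pooled variance: s²_p = [13×6² + 25×10²]/(38) = 78.1053
s_p = 8.8377
SE = s_p×√(1/n₁ + 1/n₂) = 8.8377×√(1/14 + 1/26) = 2.9297
t = (x̄₁ - x̄₂)/SE = (65 - 70)/2.9297 = -1.7067
df = 38, t-critical = ±2.024
Decision: fail to reject H₀

Answer: t = -1.7067, fail to reject H₀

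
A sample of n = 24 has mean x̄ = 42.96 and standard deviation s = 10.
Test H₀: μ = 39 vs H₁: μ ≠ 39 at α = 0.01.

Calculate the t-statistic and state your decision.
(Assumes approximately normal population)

df = n - 1 = 23
SE = s/√n = 10/√24 = 2.0412
t = (x̄ - μ₀)/SE = (42.96 - 39)/2.0412 = 1.9400
Critical value: t_{0.005,23} = ±2.807
p-value ≈ 0.0647
Decision: fail to reject H₀

Answer: t = 1.9400, fail to reject H₀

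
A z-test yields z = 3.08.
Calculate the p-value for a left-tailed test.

For z = 3.08:
p = P(Z < 3.08) = Φ(3.08) = 0.9990

Answer: p-value ≈ 0.9990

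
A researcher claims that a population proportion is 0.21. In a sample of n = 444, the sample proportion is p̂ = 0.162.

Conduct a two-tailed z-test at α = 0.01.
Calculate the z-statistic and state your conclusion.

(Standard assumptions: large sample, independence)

H₀: p = 0.21, H₁: p ≠ 0.21
Standard error: SE = √(p₀(1-p₀)/n) = √(0.21×0.79/444) = 0.019330
z-statistic: z = (p̂ - p₀)/SE = (0.162 - 0.21)/0.019330 = -2.4832
Critical value: z_0.005 = ±2.576
p-value = 0.0130
Decision: fail to reject H₀ at α = 0.01

Answer: z = -2.4832, fail to reject H₀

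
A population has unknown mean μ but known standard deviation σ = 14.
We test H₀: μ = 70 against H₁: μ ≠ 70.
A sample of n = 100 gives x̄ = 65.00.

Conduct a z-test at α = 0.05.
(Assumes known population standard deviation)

Answer: z = -3.5714, reject H₀

Derivation:
Standard error: SE = σ/√n = 14/√100 = 1.4000
z-statistic: z = (x̄ - μ₀)/SE = (65.00 - 70)/1.4000 = -3.5714
Critical value: ±1.960
p-value = 0.0004
Decision: reject H₀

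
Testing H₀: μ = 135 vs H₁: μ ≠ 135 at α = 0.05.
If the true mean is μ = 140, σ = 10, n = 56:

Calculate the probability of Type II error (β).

Answer: β ≈ 0.0374

Derivation:
SE = σ/√n = 10/√56 = 1.3363
Critical values: μ₀ ± z_0.025×SE = 135 ± 1.960×1.3363
Acceptance region: (132.3809, 137.6191)
Under H₁ (μ = 140): z_high = (137.6191 - 140)/1.3363 = -1.7817, z_low = (132.3809 - 140)/1.3363 = -5.7016
β = P(not reject | H₁) = Φ(-1.7817) - Φ(-5.7016) ≈ 0.0374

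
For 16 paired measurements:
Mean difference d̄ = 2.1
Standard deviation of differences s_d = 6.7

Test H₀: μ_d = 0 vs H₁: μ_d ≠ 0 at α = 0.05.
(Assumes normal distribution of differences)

Answer: t = 1.2537, fail to reject H₀

Derivation:
df = n - 1 = 15
SE = s_d/√n = 6.7/√16 = 1.6750
t = d̄/SE = 2.1/1.6750 = 1.2537
Critical value: t_{0.025,15} = ±2.131
p-value ≈ 0.2291
Decision: fail to reject H₀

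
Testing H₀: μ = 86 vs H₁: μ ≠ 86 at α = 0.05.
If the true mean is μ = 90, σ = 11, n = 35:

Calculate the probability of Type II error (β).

Answer: β ≈ 0.4241

Derivation:
SE = σ/√n = 11/√35 = 1.8593
Critical values: μ₀ ± z_0.025×SE = 86 ± 1.960×1.8593
Acceptance region: (82.3558, 89.6442)
Under H₁ (μ = 90): z_high = (89.6442 - 90)/1.8593 = -0.1914, z_low = (82.3558 - 90)/1.8593 = -4.1113
β = P(not reject | H₁) = Φ(-0.1914) - Φ(-4.1113) ≈ 0.4241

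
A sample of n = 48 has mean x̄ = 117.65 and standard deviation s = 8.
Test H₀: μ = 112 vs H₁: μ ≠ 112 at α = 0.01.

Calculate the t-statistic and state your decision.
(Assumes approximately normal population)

Answer: t = 4.8930, reject H₀

Derivation:
df = n - 1 = 47
SE = s/√n = 8/√48 = 1.1547
t = (x̄ - μ₀)/SE = (117.65 - 112)/1.1547 = 4.8930
Critical value: t_{0.005,47} = ±2.685
p-value < 0.0001
Decision: reject H₀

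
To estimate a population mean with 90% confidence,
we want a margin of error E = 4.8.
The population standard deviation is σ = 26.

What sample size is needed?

z_0.05 = 1.645
n = (z×σ/E)² = (1.645×26/4.8)²
n = 79.3955
Round up: n = 80

Answer: n = 80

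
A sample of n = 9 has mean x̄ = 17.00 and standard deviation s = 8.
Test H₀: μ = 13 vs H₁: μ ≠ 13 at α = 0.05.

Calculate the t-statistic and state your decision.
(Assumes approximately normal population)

Answer: t = 1.5000, fail to reject H₀

Derivation:
df = n - 1 = 8
SE = s/√n = 8/√9 = 2.6667
t = (x̄ - μ₀)/SE = (17.00 - 13)/2.6667 = 1.5000
Critical value: t_{0.025,8} = ±2.306
p-value ≈ 0.1720
Decision: fail to reject H₀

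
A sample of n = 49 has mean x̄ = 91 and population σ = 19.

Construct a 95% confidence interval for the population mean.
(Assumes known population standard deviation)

Answer: (85.6800, 96.3200)

Derivation:
Confidence level: 95%, α = 0.05
z_0.025 = 1.960
SE = σ/√n = 19/√49 = 2.7143
Margin of error = 1.960 × 2.7143 = 5.3200
CI: x̄ ± margin = 91 ± 5.3200
CI: (85.6800, 96.3200)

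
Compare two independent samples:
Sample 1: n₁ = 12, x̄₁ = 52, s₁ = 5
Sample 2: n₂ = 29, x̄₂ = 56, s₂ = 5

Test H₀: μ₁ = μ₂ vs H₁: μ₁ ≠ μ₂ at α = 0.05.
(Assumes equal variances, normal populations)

Answer: t = -2.3307, reject H₀

Derivation:
Pooled variance: s²_p = [11×5² + 28×5²]/(39) = 25.0000
s_p = 5.0000
SE = s_p×√(1/n₁ + 1/n₂) = 5.0000×√(1/12 + 1/29) = 1.7162
t = (x̄₁ - x̄₂)/SE = (52 - 56)/1.7162 = -2.3307
df = 39, t-critical = ±2.023
Decision: reject H₀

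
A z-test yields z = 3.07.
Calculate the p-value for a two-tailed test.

For z = 3.07:
p = 2×P(Z > |3.07|) = 2×(1 - Φ(3.07)) = 0.0021

Answer: p-value ≈ 0.0021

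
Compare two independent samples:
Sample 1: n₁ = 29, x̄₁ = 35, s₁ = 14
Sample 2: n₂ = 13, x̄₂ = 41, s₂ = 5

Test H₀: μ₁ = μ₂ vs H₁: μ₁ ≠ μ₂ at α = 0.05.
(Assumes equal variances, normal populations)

Answer: t = -1.4944, fail to reject H₀

Derivation:
Pooled variance: s²_p = [28×14² + 12×5²]/(40) = 144.7000
s_p = 12.0291
SE = s_p×√(1/n₁ + 1/n₂) = 12.0291×√(1/29 + 1/13) = 4.0150
t = (x̄₁ - x̄₂)/SE = (35 - 41)/4.0150 = -1.4944
df = 40, t-critical = ±2.021
Decision: fail to reject H₀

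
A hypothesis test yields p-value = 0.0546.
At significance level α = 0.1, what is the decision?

Compare p-value to α:
0.0546 < 0.1
Decision: reject H₀

Answer: reject H₀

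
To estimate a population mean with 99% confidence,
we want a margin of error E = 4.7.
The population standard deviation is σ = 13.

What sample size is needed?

Answer: n = 51

Derivation:
z_0.005 = 2.576
n = (z×σ/E)² = (2.576×13/4.7)²
n = 50.7671
Round up: n = 51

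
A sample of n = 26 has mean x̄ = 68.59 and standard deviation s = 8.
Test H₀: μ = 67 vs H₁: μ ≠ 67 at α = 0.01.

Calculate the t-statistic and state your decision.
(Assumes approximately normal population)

Answer: t = 1.0134, fail to reject H₀

Derivation:
df = n - 1 = 25
SE = s/√n = 8/√26 = 1.5689
t = (x̄ - μ₀)/SE = (68.59 - 67)/1.5689 = 1.0134
Critical value: t_{0.005,25} = ±2.787
p-value ≈ 0.3206
Decision: fail to reject H₀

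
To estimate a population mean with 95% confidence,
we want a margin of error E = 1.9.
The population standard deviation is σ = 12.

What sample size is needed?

Answer: n = 154

Derivation:
z_0.025 = 1.960
n = (z×σ/E)² = (1.960×12/1.9)²
n = 153.2383
Round up: n = 154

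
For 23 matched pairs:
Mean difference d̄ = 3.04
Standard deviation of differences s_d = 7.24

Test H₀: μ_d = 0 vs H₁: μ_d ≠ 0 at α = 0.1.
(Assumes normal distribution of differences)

df = n - 1 = 22
SE = s_d/√n = 7.24/√23 = 1.5096
t = d̄/SE = 3.04/1.5096 = 2.0138
Critical value: t_{0.05,22} = ±1.717
p-value ≈ 0.0564
Decision: reject H₀

Answer: t = 2.0138, reject H₀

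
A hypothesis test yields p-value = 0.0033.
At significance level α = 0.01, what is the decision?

Answer: reject H₀

Derivation:
Compare p-value to α:
0.0033 < 0.01
Decision: reject H₀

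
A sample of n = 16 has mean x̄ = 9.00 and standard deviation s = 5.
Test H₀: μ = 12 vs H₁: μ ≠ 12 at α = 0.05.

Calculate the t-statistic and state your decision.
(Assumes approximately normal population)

df = n - 1 = 15
SE = s/√n = 5/√16 = 1.2500
t = (x̄ - μ₀)/SE = (9.00 - 12)/1.2500 = -2.4000
Critical value: t_{0.025,15} = ±2.131
p-value ≈ 0.0298
Decision: reject H₀

Answer: t = -2.4000, reject H₀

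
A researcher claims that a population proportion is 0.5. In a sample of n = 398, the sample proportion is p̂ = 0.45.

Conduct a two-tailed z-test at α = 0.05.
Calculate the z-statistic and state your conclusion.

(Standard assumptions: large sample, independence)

H₀: p = 0.5, H₁: p ≠ 0.5
Standard error: SE = √(p₀(1-p₀)/n) = √(0.5×0.5/398) = 0.025063
z-statistic: z = (p̂ - p₀)/SE = (0.45 - 0.5)/0.025063 = -1.9950
Critical value: z_0.025 = ±1.960
p-value = 0.0460
Decision: reject H₀ at α = 0.05

Answer: z = -1.9950, reject H₀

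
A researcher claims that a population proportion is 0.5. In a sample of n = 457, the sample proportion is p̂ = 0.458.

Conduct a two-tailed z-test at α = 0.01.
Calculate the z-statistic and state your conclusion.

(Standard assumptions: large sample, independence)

H₀: p = 0.5, H₁: p ≠ 0.5
Standard error: SE = √(p₀(1-p₀)/n) = √(0.5×0.5/457) = 0.023389
z-statistic: z = (p̂ - p₀)/SE = (0.458 - 0.5)/0.023389 = -1.7957
Critical value: z_0.005 = ±2.576
p-value = 0.0725
Decision: fail to reject H₀ at α = 0.01

Answer: z = -1.7957, fail to reject H₀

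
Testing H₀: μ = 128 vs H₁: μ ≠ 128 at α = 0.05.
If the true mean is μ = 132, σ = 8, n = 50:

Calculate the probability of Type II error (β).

SE = σ/√n = 8/√50 = 1.1314
Critical values: μ₀ ± z_0.025×SE = 128 ± 1.960×1.1314
Acceptance region: (125.7825, 130.2175)
Under H₁ (μ = 132): z_high = (130.2175 - 132)/1.1314 = -1.5755, z_low = (125.7825 - 132)/1.1314 = -5.4954
β = P(not reject | H₁) = Φ(-1.5755) - Φ(-5.4954) ≈ 0.0576

Answer: β ≈ 0.0576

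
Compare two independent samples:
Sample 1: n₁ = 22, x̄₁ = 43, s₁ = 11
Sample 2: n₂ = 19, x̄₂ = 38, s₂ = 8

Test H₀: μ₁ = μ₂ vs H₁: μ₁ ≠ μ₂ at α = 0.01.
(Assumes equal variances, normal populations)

Answer: t = 1.6406, fail to reject H₀

Derivation:
Pooled variance: s²_p = [21×11² + 18×8²]/(39) = 94.6923
s_p = 9.7310
SE = s_p×√(1/n₁ + 1/n₂) = 9.7310×√(1/22 + 1/19) = 3.0476
t = (x̄₁ - x̄₂)/SE = (43 - 38)/3.0476 = 1.6406
df = 39, t-critical = ±2.708
Decision: fail to reject H₀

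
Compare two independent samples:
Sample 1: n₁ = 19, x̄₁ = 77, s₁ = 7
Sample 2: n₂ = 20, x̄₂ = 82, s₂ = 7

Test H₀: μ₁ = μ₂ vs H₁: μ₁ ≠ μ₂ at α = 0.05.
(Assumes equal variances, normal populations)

Answer: t = -2.2297, reject H₀

Derivation:
Pooled variance: s²_p = [18×7² + 19×7²]/(37) = 49.0000
s_p = 7.0000
SE = s_p×√(1/n₁ + 1/n₂) = 7.0000×√(1/19 + 1/20) = 2.2425
t = (x̄₁ - x̄₂)/SE = (77 - 82)/2.2425 = -2.2297
df = 37, t-critical = ±2.026
Decision: reject H₀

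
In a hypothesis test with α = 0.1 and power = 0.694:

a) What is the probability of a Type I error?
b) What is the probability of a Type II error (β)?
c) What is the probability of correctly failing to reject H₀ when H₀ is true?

Answer: a) 0.1, b) 0.306, c) 0.9

Derivation:
a) Type I error probability = α = 0.1
b) Power = P(reject H₀ | H₁ true) = 1 - β = 0.694, so Type II error probability = β = 1 - Power = 0.306
c) P(fail to reject H₀ | H₀ true) = 1 - α = 0.9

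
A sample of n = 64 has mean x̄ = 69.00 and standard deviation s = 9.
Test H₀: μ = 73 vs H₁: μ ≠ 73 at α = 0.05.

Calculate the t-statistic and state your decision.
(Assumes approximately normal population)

df = n - 1 = 63
SE = s/√n = 9/√64 = 1.1250
t = (x̄ - μ₀)/SE = (69.00 - 73)/1.1250 = -3.5556
Critical value: t_{0.025,63} = ±1.998
p-value ≈ 0.0007
Decision: reject H₀

Answer: t = -3.5556, reject H₀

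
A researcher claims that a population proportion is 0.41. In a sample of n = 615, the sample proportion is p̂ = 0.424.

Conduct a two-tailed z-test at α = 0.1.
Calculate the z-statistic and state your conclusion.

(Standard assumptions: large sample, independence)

H₀: p = 0.41, H₁: p ≠ 0.41
Standard error: SE = √(p₀(1-p₀)/n) = √(0.41×0.59/615) = 0.019833
z-statistic: z = (p̂ - p₀)/SE = (0.424 - 0.41)/0.019833 = 0.7059
Critical value: z_0.05 = ±1.645
p-value = 0.4803
Decision: fail to reject H₀ at α = 0.1

Answer: z = 0.7059, fail to reject H₀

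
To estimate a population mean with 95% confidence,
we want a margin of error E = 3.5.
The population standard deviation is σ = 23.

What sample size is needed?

Answer: n = 166

Derivation:
z_0.025 = 1.960
n = (z×σ/E)² = (1.960×23/3.5)²
n = 165.8944
Round up: n = 166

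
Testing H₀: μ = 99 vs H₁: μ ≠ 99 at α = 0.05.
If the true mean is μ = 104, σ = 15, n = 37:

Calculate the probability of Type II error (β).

Answer: β ≈ 0.4730

Derivation:
SE = σ/√n = 15/√37 = 2.4660
Critical values: μ₀ ± z_0.025×SE = 99 ± 1.960×2.4660
Acceptance region: (94.1666, 103.8334)
Under H₁ (μ = 104): z_high = (103.8334 - 104)/2.4660 = -0.0676, z_low = (94.1666 - 104)/2.4660 = -3.9876
β = P(not reject | H₁) = Φ(-0.0676) - Φ(-3.9876) ≈ 0.4730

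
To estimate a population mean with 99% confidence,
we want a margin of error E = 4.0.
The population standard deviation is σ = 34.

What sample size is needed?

Answer: n = 480

Derivation:
z_0.005 = 2.576
n = (z×σ/E)² = (2.576×34/4.0)²
n = 479.4348
Round up: n = 480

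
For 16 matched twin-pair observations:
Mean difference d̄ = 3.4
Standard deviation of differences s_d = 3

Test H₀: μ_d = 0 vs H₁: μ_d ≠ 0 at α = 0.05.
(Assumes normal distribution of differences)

Answer: t = 4.5333, reject H₀

Derivation:
df = n - 1 = 15
SE = s_d/√n = 3/√16 = 0.7500
t = d̄/SE = 3.4/0.7500 = 4.5333
Critical value: t_{0.025,15} = ±2.131
p-value ≈ 0.0004
Decision: reject H₀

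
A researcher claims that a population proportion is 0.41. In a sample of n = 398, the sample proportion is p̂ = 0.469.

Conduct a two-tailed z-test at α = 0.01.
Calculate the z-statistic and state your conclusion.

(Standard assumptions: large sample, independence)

H₀: p = 0.41, H₁: p ≠ 0.41
Standard error: SE = √(p₀(1-p₀)/n) = √(0.41×0.59/398) = 0.024653
z-statistic: z = (p̂ - p₀)/SE = (0.469 - 0.41)/0.024653 = 2.3932
Critical value: z_0.005 = ±2.576
p-value = 0.0167
Decision: fail to reject H₀ at α = 0.01

Answer: z = 2.3932, fail to reject H₀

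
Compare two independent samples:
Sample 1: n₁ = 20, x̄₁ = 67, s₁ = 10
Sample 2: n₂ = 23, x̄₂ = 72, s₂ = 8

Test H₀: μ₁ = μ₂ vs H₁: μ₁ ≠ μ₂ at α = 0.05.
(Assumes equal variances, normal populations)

Answer: t = -1.8206, fail to reject H₀

Derivation:
Pooled variance: s²_p = [19×10² + 22×8²]/(41) = 80.6829
s_p = 8.9824
SE = s_p×√(1/n₁ + 1/n₂) = 8.9824×√(1/20 + 1/23) = 2.7463
t = (x̄₁ - x̄₂)/SE = (67 - 72)/2.7463 = -1.8206
df = 41, t-critical = ±2.020
Decision: fail to reject H₀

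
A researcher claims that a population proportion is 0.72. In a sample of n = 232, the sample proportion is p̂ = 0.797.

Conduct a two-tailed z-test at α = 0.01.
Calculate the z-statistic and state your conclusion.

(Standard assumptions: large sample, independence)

Answer: z = 2.6121, reject H₀

Derivation:
H₀: p = 0.72, H₁: p ≠ 0.72
Standard error: SE = √(p₀(1-p₀)/n) = √(0.72×0.28/232) = 0.029478
z-statistic: z = (p̂ - p₀)/SE = (0.797 - 0.72)/0.029478 = 2.6121
Critical value: z_0.005 = ±2.576
p-value = 0.0090
Decision: reject H₀ at α = 0.01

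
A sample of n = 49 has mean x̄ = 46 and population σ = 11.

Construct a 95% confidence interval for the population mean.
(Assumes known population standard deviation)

Answer: (42.9201, 49.0799)

Derivation:
Confidence level: 95%, α = 0.05
z_0.025 = 1.960
SE = σ/√n = 11/√49 = 1.5714
Margin of error = 1.960 × 1.5714 = 3.0799
CI: x̄ ± margin = 46 ± 3.0799
CI: (42.9201, 49.0799)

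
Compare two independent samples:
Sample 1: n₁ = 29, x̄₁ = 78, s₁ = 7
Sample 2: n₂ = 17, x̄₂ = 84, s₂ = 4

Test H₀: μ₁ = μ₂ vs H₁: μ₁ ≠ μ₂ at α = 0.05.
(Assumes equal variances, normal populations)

Pooled variance: s²_p = [28×7² + 16×4²]/(44) = 37.0000
s_p = 6.0828
SE = s_p×√(1/n₁ + 1/n₂) = 6.0828×√(1/29 + 1/17) = 1.8581
t = (x̄₁ - x̄₂)/SE = (78 - 84)/1.8581 = -3.2291
df = 44, t-critical = ±2.015
Decision: reject H₀

Answer: t = -3.2291, reject H₀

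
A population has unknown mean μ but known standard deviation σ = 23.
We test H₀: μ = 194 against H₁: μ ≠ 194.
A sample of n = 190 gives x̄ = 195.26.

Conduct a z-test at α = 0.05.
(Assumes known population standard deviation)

Answer: z = 0.7551, fail to reject H₀

Derivation:
Standard error: SE = σ/√n = 23/√190 = 1.6686
z-statistic: z = (x̄ - μ₀)/SE = (195.26 - 194)/1.6686 = 0.7551
Critical value: ±1.960
p-value = 0.4502
Decision: fail to reject H₀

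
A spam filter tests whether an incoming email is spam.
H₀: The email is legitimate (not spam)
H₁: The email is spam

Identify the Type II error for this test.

Answer: Letting a spam email through to the inbox

Derivation:
A Type I error (probability α) occurs when we reject a true H₀.
A Type II error (probability β) occurs when we fail to reject a false H₀.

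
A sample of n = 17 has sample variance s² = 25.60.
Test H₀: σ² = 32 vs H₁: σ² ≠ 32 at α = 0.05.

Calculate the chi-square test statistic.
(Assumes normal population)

df = n - 1 = 16
χ² = (n-1)s²/σ₀² = 16×25.60/32 = 12.8000
Critical values: χ²_{0.975,16} = 6.908, χ²_{0.025,16} = 28.845
Rejection region: χ² < 6.908 or χ² > 28.845
Decision: fail to reject H₀

Answer: χ² = 12.8000, fail to reject H₀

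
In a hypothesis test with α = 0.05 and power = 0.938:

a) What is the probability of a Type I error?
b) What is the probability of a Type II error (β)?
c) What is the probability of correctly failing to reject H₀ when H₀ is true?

Answer: a) 0.05, b) 0.062, c) 0.95

Derivation:
a) Type I error probability = α = 0.05
b) Power = P(reject H₀ | H₁ true) = 1 - β = 0.938, so Type II error probability = β = 1 - Power = 0.062
c) P(fail to reject H₀ | H₀ true) = 1 - α = 0.95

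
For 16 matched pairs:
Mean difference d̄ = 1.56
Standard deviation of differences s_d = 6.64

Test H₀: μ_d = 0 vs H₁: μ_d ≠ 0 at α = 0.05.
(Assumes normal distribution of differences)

df = n - 1 = 15
SE = s_d/√n = 6.64/√16 = 1.6600
t = d̄/SE = 1.56/1.6600 = 0.9398
Critical value: t_{0.025,15} = ±2.131
p-value ≈ 0.3622
Decision: fail to reject H₀

Answer: t = 0.9398, fail to reject H₀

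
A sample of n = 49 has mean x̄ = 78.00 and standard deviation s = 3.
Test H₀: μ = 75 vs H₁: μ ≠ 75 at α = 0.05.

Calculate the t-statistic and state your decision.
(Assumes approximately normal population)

df = n - 1 = 48
SE = s/√n = 3/√49 = 0.4286
t = (x̄ - μ₀)/SE = (78.00 - 75)/0.4286 = 6.9995
Critical value: t_{0.025,48} = ±2.011
p-value < 0.0001
Decision: reject H₀

Answer: t = 6.9995, reject H₀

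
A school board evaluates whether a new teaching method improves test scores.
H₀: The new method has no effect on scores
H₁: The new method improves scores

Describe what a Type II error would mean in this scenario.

Answer: Failing to adopt an effective teaching method

Derivation:
Type I error (α): Rejecting H₀ when H₀ is true
Type II error (β): Failing to reject H₀ when H₁ is true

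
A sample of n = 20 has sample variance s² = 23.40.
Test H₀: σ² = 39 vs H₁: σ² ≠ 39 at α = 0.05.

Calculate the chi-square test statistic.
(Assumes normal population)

Answer: χ² = 11.4000, fail to reject H₀

Derivation:
df = n - 1 = 19
χ² = (n-1)s²/σ₀² = 19×23.40/39 = 11.4000
Critical values: χ²_{0.975,19} = 8.907, χ²_{0.025,19} = 32.852
Rejection region: χ² < 8.907 or χ² > 32.852
Decision: fail to reject H₀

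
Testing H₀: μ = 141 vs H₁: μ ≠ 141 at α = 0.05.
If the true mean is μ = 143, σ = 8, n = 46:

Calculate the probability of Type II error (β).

SE = σ/√n = 8/√46 = 1.1795
Critical values: μ₀ ± z_0.025×SE = 141 ± 1.960×1.1795
Acceptance region: (138.6882, 143.3118)
Under H₁ (μ = 143): z_high = (143.3118 - 143)/1.1795 = 0.2643, z_low = (138.6882 - 143)/1.1795 = -3.6556
β = P(not reject | H₁) = Φ(0.2643) - Φ(-3.6556) ≈ 0.6041

Answer: β ≈ 0.6041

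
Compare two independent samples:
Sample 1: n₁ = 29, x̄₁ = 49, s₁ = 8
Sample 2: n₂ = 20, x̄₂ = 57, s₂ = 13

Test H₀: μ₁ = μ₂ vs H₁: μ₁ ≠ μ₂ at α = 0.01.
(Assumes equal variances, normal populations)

Answer: t = -2.6677, fail to reject H₀

Derivation:
Pooled variance: s²_p = [28×8² + 19×13²]/(47) = 106.4468
s_p = 10.3173
SE = s_p×√(1/n₁ + 1/n₂) = 10.3173×√(1/29 + 1/20) = 2.9988
t = (x̄₁ - x̄₂)/SE = (49 - 57)/2.9988 = -2.6677
df = 47, t-critical = ±2.685
Decision: fail to reject H₀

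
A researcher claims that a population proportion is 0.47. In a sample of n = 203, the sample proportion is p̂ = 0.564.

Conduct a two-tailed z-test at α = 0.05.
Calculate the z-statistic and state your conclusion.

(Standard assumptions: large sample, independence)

Answer: z = 2.6834, reject H₀

Derivation:
H₀: p = 0.47, H₁: p ≠ 0.47
Standard error: SE = √(p₀(1-p₀)/n) = √(0.47×0.53/203) = 0.035030
z-statistic: z = (p̂ - p₀)/SE = (0.564 - 0.47)/0.035030 = 2.6834
Critical value: z_0.025 = ±1.960
p-value = 0.0073
Decision: reject H₀ at α = 0.05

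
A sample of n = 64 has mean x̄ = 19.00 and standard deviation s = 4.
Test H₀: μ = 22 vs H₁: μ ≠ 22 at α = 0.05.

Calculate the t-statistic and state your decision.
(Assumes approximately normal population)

Answer: t = -6.0000, reject H₀

Derivation:
df = n - 1 = 63
SE = s/√n = 4/√64 = 0.5000
t = (x̄ - μ₀)/SE = (19.00 - 22)/0.5000 = -6.0000
Critical value: t_{0.025,63} = ±1.998
p-value < 0.0001
Decision: reject H₀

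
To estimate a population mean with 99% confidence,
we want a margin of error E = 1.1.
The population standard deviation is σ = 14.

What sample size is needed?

Answer: n = 1075

Derivation:
z_0.005 = 2.576
n = (z×σ/E)² = (2.576×14/1.1)²
n = 1074.8860
Round up: n = 1075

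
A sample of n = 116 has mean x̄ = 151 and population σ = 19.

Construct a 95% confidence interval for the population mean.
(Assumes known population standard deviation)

Answer: (147.5424, 154.4576)

Derivation:
Confidence level: 95%, α = 0.05
z_0.025 = 1.960
SE = σ/√n = 19/√116 = 1.7641
Margin of error = 1.960 × 1.7641 = 3.4576
CI: x̄ ± margin = 151 ± 3.4576
CI: (147.5424, 154.4576)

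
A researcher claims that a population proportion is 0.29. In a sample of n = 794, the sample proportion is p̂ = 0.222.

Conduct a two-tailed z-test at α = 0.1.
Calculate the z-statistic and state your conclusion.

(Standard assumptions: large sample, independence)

Answer: z = -4.2228, reject H₀

Derivation:
H₀: p = 0.29, H₁: p ≠ 0.29
Standard error: SE = √(p₀(1-p₀)/n) = √(0.29×0.71/794) = 0.016103
z-statistic: z = (p̂ - p₀)/SE = (0.222 - 0.29)/0.016103 = -4.2228
Critical value: z_0.05 = ±1.645
p-value < 0.0001
Decision: reject H₀ at α = 0.1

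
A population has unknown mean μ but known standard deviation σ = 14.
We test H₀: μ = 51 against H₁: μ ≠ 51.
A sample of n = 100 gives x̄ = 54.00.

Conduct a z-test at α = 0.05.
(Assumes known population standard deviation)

Answer: z = 2.1429, reject H₀

Derivation:
Standard error: SE = σ/√n = 14/√100 = 1.4000
z-statistic: z = (x̄ - μ₀)/SE = (54.00 - 51)/1.4000 = 2.1429
Critical value: ±1.960
p-value = 0.0321
Decision: reject H₀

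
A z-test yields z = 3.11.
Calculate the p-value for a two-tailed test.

For z = 3.11:
p = 2×P(Z > |3.11|) = 2×(1 - Φ(3.11)) = 0.0019

Answer: p-value ≈ 0.0019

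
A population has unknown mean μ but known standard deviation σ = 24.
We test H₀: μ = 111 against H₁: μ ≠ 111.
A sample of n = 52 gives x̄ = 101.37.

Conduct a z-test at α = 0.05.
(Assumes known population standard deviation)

Answer: z = -2.8935, reject H₀

Derivation:
Standard error: SE = σ/√n = 24/√52 = 3.3282
z-statistic: z = (x̄ - μ₀)/SE = (101.37 - 111)/3.3282 = -2.8935
Critical value: ±1.960
p-value = 0.0038
Decision: reject H₀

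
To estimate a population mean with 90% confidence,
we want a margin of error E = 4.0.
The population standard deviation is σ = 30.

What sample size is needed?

z_0.05 = 1.645
n = (z×σ/E)² = (1.645×30/4.0)²
n = 152.2139
Round up: n = 153

Answer: n = 153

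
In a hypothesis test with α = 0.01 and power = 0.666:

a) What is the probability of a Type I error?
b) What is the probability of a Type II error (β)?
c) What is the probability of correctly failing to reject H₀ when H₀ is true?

Answer: a) 0.01, b) 0.334, c) 0.99

Derivation:
a) Type I error probability = α = 0.01
b) Power = P(reject H₀ | H₁ true) = 1 - β = 0.666, so Type II error probability = β = 1 - Power = 0.334
c) P(fail to reject H₀ | H₀ true) = 1 - α = 0.99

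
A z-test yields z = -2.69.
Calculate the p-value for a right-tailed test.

Answer: p-value ≈ 0.9964

Derivation:
For z = -2.69:
p = P(Z > -2.69) = 1 - Φ(-2.69) = 0.9964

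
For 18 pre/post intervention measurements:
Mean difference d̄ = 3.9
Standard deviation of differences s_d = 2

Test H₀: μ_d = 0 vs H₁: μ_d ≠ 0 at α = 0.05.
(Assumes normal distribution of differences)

df = n - 1 = 17
SE = s_d/√n = 2/√18 = 0.4714
t = d̄/SE = 3.9/0.4714 = 8.2732
Critical value: t_{0.025,17} = ±2.110
p-value < 0.0001
Decision: reject H₀

Answer: t = 8.2732, reject H₀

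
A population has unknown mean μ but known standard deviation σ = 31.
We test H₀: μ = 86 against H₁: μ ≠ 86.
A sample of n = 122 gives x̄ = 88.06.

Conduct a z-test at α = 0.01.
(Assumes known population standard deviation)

Standard error: SE = σ/√n = 31/√122 = 2.8066
z-statistic: z = (x̄ - μ₀)/SE = (88.06 - 86)/2.8066 = 0.7340
Critical value: ±2.576
p-value = 0.4629
Decision: fail to reject H₀

Answer: z = 0.7340, fail to reject H₀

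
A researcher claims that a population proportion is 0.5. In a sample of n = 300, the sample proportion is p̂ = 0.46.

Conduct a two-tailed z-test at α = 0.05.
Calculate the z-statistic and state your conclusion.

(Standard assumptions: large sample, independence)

H₀: p = 0.5, H₁: p ≠ 0.5
Standard error: SE = √(p₀(1-p₀)/n) = √(0.5×0.5/300) = 0.028868
z-statistic: z = (p̂ - p₀)/SE = (0.46 - 0.5)/0.028868 = -1.3856
Critical value: z_0.025 = ±1.960
p-value = 0.1659
Decision: fail to reject H₀ at α = 0.05

Answer: z = -1.3856, fail to reject H₀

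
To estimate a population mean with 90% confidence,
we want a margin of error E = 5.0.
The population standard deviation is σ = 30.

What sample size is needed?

Answer: n = 98

Derivation:
z_0.05 = 1.645
n = (z×σ/E)² = (1.645×30/5.0)²
n = 97.4169
Round up: n = 98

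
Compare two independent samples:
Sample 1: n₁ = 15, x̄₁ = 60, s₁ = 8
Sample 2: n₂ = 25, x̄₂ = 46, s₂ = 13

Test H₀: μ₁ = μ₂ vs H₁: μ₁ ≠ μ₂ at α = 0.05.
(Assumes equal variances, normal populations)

Answer: t = 3.7551, reject H₀

Derivation:
Pooled variance: s²_p = [14×8² + 24×13²]/(38) = 130.3158
s_p = 11.4156
SE = s_p×√(1/n₁ + 1/n₂) = 11.4156×√(1/15 + 1/25) = 3.7283
t = (x̄₁ - x̄₂)/SE = (60 - 46)/3.7283 = 3.7551
df = 38, t-critical = ±2.024
Decision: reject H₀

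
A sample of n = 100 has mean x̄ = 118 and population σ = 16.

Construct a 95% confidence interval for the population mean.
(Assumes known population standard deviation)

Confidence level: 95%, α = 0.05
z_0.025 = 1.960
SE = σ/√n = 16/√100 = 1.6000
Margin of error = 1.960 × 1.6000 = 3.1360
CI: x̄ ± margin = 118 ± 3.1360
CI: (114.8640, 121.1360)

Answer: (114.8640, 121.1360)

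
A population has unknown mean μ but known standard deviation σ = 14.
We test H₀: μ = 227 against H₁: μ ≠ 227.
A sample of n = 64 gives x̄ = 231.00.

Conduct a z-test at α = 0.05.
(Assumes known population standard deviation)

Answer: z = 2.2857, reject H₀

Derivation:
Standard error: SE = σ/√n = 14/√64 = 1.7500
z-statistic: z = (x̄ - μ₀)/SE = (231.00 - 227)/1.7500 = 2.2857
Critical value: ±1.960
p-value = 0.0223
Decision: reject H₀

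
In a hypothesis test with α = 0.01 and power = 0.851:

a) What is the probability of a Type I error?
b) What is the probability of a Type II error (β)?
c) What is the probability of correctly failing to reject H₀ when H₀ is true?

Answer: a) 0.01, b) 0.149, c) 0.99

Derivation:
a) Type I error probability = α = 0.01
b) Power = P(reject H₀ | H₁ true) = 1 - β = 0.851, so Type II error probability = β = 1 - Power = 0.149
c) P(fail to reject H₀ | H₀ true) = 1 - α = 0.99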